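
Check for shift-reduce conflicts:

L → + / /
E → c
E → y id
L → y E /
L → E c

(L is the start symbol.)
No shift-reduce conflicts

A shift-reduce conflict occurs when an LR(0) state has both:
  - a complete (reduce) item [A → α .] (dot at the end), and
  - a shift item [B → β . c γ] (dot before a terminal).

Augment with L' → L and build the canonical LR(0) collection (I0 = CLOSURE({[L' → . L]}), then GOTO on every symbol after a dot until no new states appear). It has 13 states:
  I0: { [E → . c], [E → . y id], [L → . + / /], [L → . E c], [L → . y E /], [L' → . L] }  — shift
  I1: { [L → + . / /] }  — shift
  I2: { [L → E . c] }  — shift
  I3: { [L' → L .] }  — accept
  I4: { [E → c .] }  — reduce
  I5: { [E → . c], [E → . y id], [E → y . id], [L → y . E /] }  — shift
  I6: { [L → y E . /] }  — shift
  I7: { [E → y id .] }  — reduce
  I8: { [E → y . id] }  — shift
  I9: { [L → y E / .] }  — reduce
  I10: { [L → E c .] }  — reduce
  I11: { [L → + / . /] }  — shift
  I12: { [L → + / / .] }  — reduce

No state contains both a complete item and a shift item.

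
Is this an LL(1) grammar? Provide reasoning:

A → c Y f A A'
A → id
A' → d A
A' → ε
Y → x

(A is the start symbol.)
No. Predict set conflict for A': { 'd' }

Relevant sets:
  FOLLOW(A') = { $, 'd' }

For A:
  PREDICT(A → c Y f A A') = { 'c' }
  PREDICT(A → id) = { 'id' }
For A':
  PREDICT(A' → d A) = { 'd' }
  PREDICT(A' → ε) = { $, 'd' }
Y has a single production, so nothing to check there.

Conflict found: Predict set conflict for A': { 'd' }
The grammar is NOT LL(1).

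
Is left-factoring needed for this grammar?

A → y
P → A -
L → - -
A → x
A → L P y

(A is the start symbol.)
No, left-factoring is not needed

Left-factoring is needed when two productions for the same non-terminal
share a common prefix on the right-hand side.

Productions for A:
  A → y
  A → x
  A → L P y

No common prefixes found.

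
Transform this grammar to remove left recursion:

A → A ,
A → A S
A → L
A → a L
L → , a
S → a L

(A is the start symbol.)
A → L A'
A → a L A'
A' → , A'
A' → S A'
A' → ε
L → , a
S → a L

A is directly left-recursive. The standard transformation for
  A → A α₁ | ... | A α_m | β₁ | ... | β_n
is
  A  → β₁ A' | ... | β_n A'
  A' → α₁ A' | ... | α_m A' | ε

A → L becomes A → L A'
A → a L becomes A → a L A'
A → A , becomes A' → , A'
A → A S becomes A' → S A'
Add A' → ε

Productions for other non-terminals are unchanged:
  L → , a
  S → a L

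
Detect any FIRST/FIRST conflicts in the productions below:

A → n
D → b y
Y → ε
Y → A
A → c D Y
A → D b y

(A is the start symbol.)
FIRST sets of the non-terminals at (or reachable through a nullable prefix from) the front of some alternative:
  FIRST(D) = { 'b' }
  FIRST(A) = { 'b', 'c', 'n' }

Productions for A:
  A → n: FIRST = { 'n' }
  A → c D Y: FIRST = { 'c' }
  A → D b y: FIRST = { 'b' }
Productions for Y:
  Y → ε: FIRST = { ε }
  Y → A: FIRST = { 'b', 'c', 'n' }
D has only one production, so no FIRST/FIRST conflict is possible there.

All alternatives of each non-terminal have pairwise disjoint FIRST sets.

Answer: No FIRST/FIRST conflicts.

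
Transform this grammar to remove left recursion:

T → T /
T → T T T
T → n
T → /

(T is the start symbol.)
T is directly left-recursive. The standard transformation for
  A → A α₁ | ... | A α_m | β₁ | ... | β_n
is
  A  → β₁ A' | ... | β_n A'
  A' → α₁ A' | ... | α_m A' | ε

T → n becomes T → n T'
T → / becomes T → / T'
T → T / becomes T' → / T'
T → T T T becomes T' → T T T'
Add T' → ε

Resulting grammar:
T → n T'
T → / T'
T' → / T'
T' → T T T'
T' → ε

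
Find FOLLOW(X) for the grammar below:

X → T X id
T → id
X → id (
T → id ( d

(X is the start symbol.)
X is the start symbol, so $ ∈ FOLLOW(X).
In X → T X id: X is followed by id, add FIRST(id) \ {ε} = { 'id' }

Taking the union: FOLLOW(X) = { $, 'id' }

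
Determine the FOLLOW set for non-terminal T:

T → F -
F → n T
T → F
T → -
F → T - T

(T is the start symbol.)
To compute FOLLOW(T), find every occurrence of T on a right-hand side N → α T β: add FIRST(β) \ {ε}, and if β is empty or nullable also add FOLLOW(N). Iterate to a fixed point.

T is the start symbol, so $ ∈ FOLLOW(T).
In F → n T: T is at the end, add FOLLOW(F)
In F → T - T: T is followed by '-' T, add FIRST('-' T) \ {ε} = { '-' }
In F → T - T: T is at the end, add FOLLOW(F)

The FOLLOW sets referred to above (computed the same way, to a fixed point):
  FOLLOW(F) = { $, '-' }

Taking the union: FOLLOW(T) = { $, '-' }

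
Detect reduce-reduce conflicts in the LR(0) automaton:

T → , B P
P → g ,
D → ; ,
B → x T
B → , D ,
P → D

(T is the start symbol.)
Augment with T' → T and build the canonical LR(0) collection (I0 = CLOSURE({[T' → . T]}), then GOTO on every symbol after a dot until no new states appear). It has 15 states:
  I0: { [T → . , B P], [T' → . T] }  — shift
  I1: { [B → . , D ,], [B → . x T], [T → , . B P] }  — shift
  I2: { [T' → T .] }  — accept
  I3: { [B → , . D ,], [D → . ; ,] }  — shift
  I4: { [D → . ; ,], [P → . D], [P → . g ,], [T → , B . P] }  — shift
  I5: { [B → x . T], [T → . , B P] }  — shift
  I6: { [B → x T .] }  — reduce
  I7: { [D → ; . ,] }  — shift
  I8: { [P → D .] }  — reduce
  I9: { [T → , B P .] }  — reduce
  I10: { [P → g . ,] }  — shift
  I11: { [P → g , .] }  — reduce
  I12: { [D → ; , .] }  — reduce
  I13: { [B → , D . ,] }  — shift
  I14: { [B → , D , .] }  — reduce

No state contains more than one complete item.

Answer: No reduce-reduce conflicts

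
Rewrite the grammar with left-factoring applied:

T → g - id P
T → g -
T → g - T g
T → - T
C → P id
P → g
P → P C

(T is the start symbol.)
Left-factoring transforms A → αβ₁ | αβ₂ into A → αA' and A' → β₁ | β₂
(α is the longest common prefix among the alternatives). Repeat until
no nonterminal has two alternatives with a common prefix.

Round 1: T has alternatives sharing prefix 'g -'. Introduce T': T → g - T'
  Add: T' → id P
  Add: T' → ε
  Add: T' → T g

No remaining common prefixes — done.

Resulting grammar:
T → g - T'
T' → id P
T' → ε
T' → T g
T → - T
C → P id
P → g
P → P C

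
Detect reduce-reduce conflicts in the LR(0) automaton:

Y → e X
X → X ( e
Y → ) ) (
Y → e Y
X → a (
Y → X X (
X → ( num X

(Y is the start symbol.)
No reduce-reduce conflicts

Augment with Y' → Y and build the canonical LR(0) collection (I0 = CLOSURE({[Y' → . Y]}), then GOTO on every symbol after a dot until no new states appear). It has 19 states:
  I0: { [X → . ( num X], [X → . X ( e], [X → . a (], [Y → . ) ) (], [Y → . X X (], [Y → . e X], [Y → . e Y], [Y' → . Y] }  — shift
  I1: { [X → ( . num X] }  — shift
  I2: { [Y → ) . ) (] }  — shift
  I3: { [X → . ( num X], [X → . X ( e], [X → . a (], [X → X . ( e], [Y → X . X (] }  — shift
  I4: { [Y' → Y .] }  — accept
  I5: { [X → a . (] }  — shift
  I6: { [X → . ( num X], [X → . X ( e], [X → . a (], [Y → . ) ) (], [Y → . X X (], [Y → . e X], [Y → . e Y], [Y → e . X], [Y → e . Y] }  — shift
  I7: { [X → . ( num X], [X → . X ( e], [X → . a (], [X → X . ( e], [Y → X . X (], [Y → e X .] }  — shift, reduce
  I8: { [Y → e Y .] }  — reduce
  I9: { [X → ( . num X], [X → X ( . e] }  — shift
  I10: { [X → X . ( e], [Y → X X . (] }  — shift
  I11: { [X → X ( . e], [Y → X X ( .] }  — shift, reduce
  I12: { [X → X ( e .] }  — reduce
  I13: { [X → ( num . X], [X → . ( num X], [X → . X ( e], [X → . a (] }  — shift
  I14: { [X → ( num X .], [X → X . ( e] }  — shift, reduce
  I15: { [X → X ( . e] }  — shift
  I16: { [X → a ( .] }  — reduce
  I17: { [Y → ) ) . (] }  — shift
  I18: { [Y → ) ) ( .] }  — reduce

No state contains more than one complete item.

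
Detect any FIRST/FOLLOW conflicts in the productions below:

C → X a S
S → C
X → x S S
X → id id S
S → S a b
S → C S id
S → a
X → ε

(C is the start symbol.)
A FIRST/FOLLOW conflict occurs when a non-terminal N has a nullable alternative N → β (β ⇒* ε) and another alternative N → α with FIRST(α) ∩ FOLLOW(N) ≠ ∅: on such a lookahead the parser cannot decide between expanding α and letting N vanish via β.

Nullable non-terminals: X.

X: nullable alternative(s) X → ε; FOLLOW(X) = { 'a' }
  X → x S S: FIRST \ {ε} = { 'x' } — disjoint from FOLLOW(X)
  X → id id S: FIRST \ {ε} = { 'id' } — disjoint from FOLLOW(X)
  X → ε: FIRST \ {ε} = { } — this is the only nullable alternative, skip

C, S have no nullable alternative, so no FIRST/FOLLOW check is needed there.

No FIRST/FOLLOW conflicts found.

Answer: No FIRST/FOLLOW conflicts.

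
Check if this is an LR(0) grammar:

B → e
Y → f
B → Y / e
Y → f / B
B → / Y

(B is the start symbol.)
No. Shift-reduce conflict between [Y → f .] and [Y → f . / B]

A grammar is LR(0) if no state in the canonical LR(0) collection has:
  - both a shift item (dot before a terminal) and a complete item (shift-reduce conflict), or
  - two or more complete items (reduce-reduce conflict; the accept item [B' → B .] counts as a complete item here).

Augment with B' → B and build the canonical LR(0) collection (I0 = CLOSURE({[B' → . B]}), then GOTO on every symbol after a dot until no new states appear). It has 11 states:
  I0: { [B → . / Y], [B → . Y / e], [B → . e], [B' → . B], [Y → . f / B], [Y → . f] }  — shift
  I1: { [B → / . Y], [Y → . f / B], [Y → . f] }  — shift
  I2: { [B' → B .] }  — accept
  I3: { [B → Y . / e] }  — shift
  I4: { [B → e .] }  — reduce
  I5: { [Y → f . / B], [Y → f .] }  — shift, reduce
  I6: { [B → . / Y], [B → . Y / e], [B → . e], [Y → . f / B], [Y → . f], [Y → f / . B] }  — shift
  I7: { [Y → f / B .] }  — reduce
  I8: { [B → Y / . e] }  — shift
  I9: { [B → Y / e .] }  — reduce
  I10: { [B → / Y .] }  — reduce

Conflict in state I5:
  Shift-reduce conflict between [Y → f .] and [Y → f . / B]
So the grammar is NOT LR(0).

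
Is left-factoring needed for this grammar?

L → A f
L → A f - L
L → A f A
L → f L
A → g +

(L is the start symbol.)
Yes, L has productions with common prefix 'A f'

Left-factoring is needed when two productions for the same non-terminal
share a common prefix on the right-hand side.

Productions for L:
  L → A f
  L → A f - L
  L → A f A
  L → f L

Found common prefix 'A f' in productions for L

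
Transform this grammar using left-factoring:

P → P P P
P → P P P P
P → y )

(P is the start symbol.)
Left-factoring transforms A → αβ₁ | αβ₂ into A → αA' and A' → β₁ | β₂
(α is the longest common prefix among the alternatives). Repeat until
no nonterminal has two alternatives with a common prefix.

Round 1: P has alternatives sharing prefix 'P P P'. Introduce P': P → P P P P'
  Add: P' → ε
  Add: P' → P

No remaining common prefixes — done.

Resulting grammar:
P → P P P P'
P' → ε
P' → P
P → y )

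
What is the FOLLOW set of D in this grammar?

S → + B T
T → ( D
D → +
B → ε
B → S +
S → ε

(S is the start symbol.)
{ $, '+' }

In T → ( D: D is at the end, add FOLLOW(T)

The FOLLOW sets referred to above (computed the same way, to a fixed point):
  FOLLOW(T) = { $, '+' }

Taking the union: FOLLOW(D) = { $, '+' }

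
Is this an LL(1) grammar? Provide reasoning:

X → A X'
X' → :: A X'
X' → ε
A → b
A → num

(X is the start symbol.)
Yes, the grammar is LL(1).

A grammar is LL(1) if for each non-terminal N with multiple productions, the predict sets of those productions are pairwise disjoint, where PREDICT(N → α) = (FIRST(α) \ {ε}) ∪ (FOLLOW(N) if α ⇒* ε).

Relevant sets:
  FOLLOW(X') = { $ }

For X':
  PREDICT(X' → :: A X') = { '::' }
  PREDICT(X' → ε) = { $ }
For A:
  PREDICT(A → b) = { 'b' }
  PREDICT(A → num) = { 'num' }
X has a single production, so nothing to check there.

All predict sets are disjoint. The grammar IS LL(1).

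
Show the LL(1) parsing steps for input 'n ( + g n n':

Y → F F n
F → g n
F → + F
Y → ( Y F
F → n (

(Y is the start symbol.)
LL(1) parsing maintains a stack (initially the start symbol over $) and the input. At each step: if the stack top is a terminal, match it against the current input token; if it is a non-terminal N, replace it with the RHS of M[N, lookahead] (the unique production whose predict set contains the lookahead).

Stack is shown with the top on the left.

Stack      Input          Action
--------------------------------
Y $        n ( + g n n $  output Y → F F n
F F n $    n ( + g n n $  output F → n (
n ( F n $  n ( + g n n $  match 'n'
( F n $    ( + g n n $    match '('
F n $      + g n n $      output F → + F
+ F n $    + g n n $      match '+'
F n $      g n n $        output F → g n
g n n $    g n n $        match 'g'
n n $      n n $          match 'n'
n $        n $            match 'n'
$          $              accept

The string is accepted.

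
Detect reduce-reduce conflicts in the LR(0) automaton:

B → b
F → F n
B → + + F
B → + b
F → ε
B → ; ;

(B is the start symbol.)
No reduce-reduce conflicts

Augment with B' → B and build the canonical LR(0) collection (I0 = CLOSURE({[B' → . B]}), then GOTO on every symbol after a dot until no new states appear). It has 10 states:
  I0: { [B → . + + F], [B → . + b], [B → . ; ;], [B → . b], [B' → . B] }  — shift
  I1: { [B → + . + F], [B → + . b] }  — shift
  I2: { [B → ; . ;] }  — shift
  I3: { [B' → B .] }  — accept
  I4: { [B → b .] }  — reduce
  I5: { [B → ; ; .] }  — reduce
  I6: { [B → + + . F], [F → . F n], [F → .] }  — reduce
  I7: { [B → + b .] }  — reduce
  I8: { [B → + + F .], [F → F . n] }  — shift, reduce
  I9: { [F → F n .] }  — reduce

No state contains more than one complete item.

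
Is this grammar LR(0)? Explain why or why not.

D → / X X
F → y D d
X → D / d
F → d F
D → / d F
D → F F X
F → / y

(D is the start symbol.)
Augment with D' → D and build the canonical LR(0) collection (I0 = CLOSURE({[D' → . D]}), then GOTO on every symbol after a dot until no new states appear). It has 21 states:
  I0: { [D → . / X X], [D → . / d F], [D → . F F X], [D' → . D], [F → . / y], [F → . d F], [F → . y D d] }  — shift
  I1: { [D → . / X X], [D → . / d F], [D → . F F X], [D → / . X X], [D → / . d F], [F → . / y], [F → . d F], [F → . y D d], [F → / . y], [X → . D / d] }  — shift
  I2: { [D' → D .] }  — accept
  I3: { [D → F . F X], [F → . / y], [F → . d F], [F → . y D d] }  — shift
  I4: { [F → . / y], [F → . d F], [F → . y D d], [F → d . F] }  — shift
  I5: { [D → . / X X], [D → . / d F], [D → . F F X], [F → . / y], [F → . d F], [F → . y D d], [F → y . D d] }  — shift
  I6: { [F → y D . d] }  — shift
  I7: { [F → y D d .] }  — reduce
  I8: { [F → / . y] }  — shift
  I9: { [F → d F .] }  — reduce
  I10: { [F → / y .] }  — reduce
  I11: { [D → . / X X], [D → . / d F], [D → . F F X], [D → F F . X], [F → . / y], [F → . d F], [F → . y D d], [X → . D / d] }  — shift
  I12: { [X → D . / d] }  — shift
  I13: { [D → F F X .] }  — reduce
  I14: { [X → D / . d] }  — shift
  I15: { [X → D / d .] }  — reduce
  I16: { [D → . / X X], [D → . / d F], [D → . F F X], [D → / X . X], [F → . / y], [F → . d F], [F → . y D d], [X → . D / d] }  — shift
  I17: { [D → / d . F], [F → . / y], [F → . d F], [F → . y D d], [F → d . F] }  — shift
  I18: { [D → . / X X], [D → . / d F], [D → . F F X], [F → . / y], [F → . d F], [F → . y D d], [F → / y .], [F → y . D d] }  — shift, reduce
  I19: { [D → / d F .], [F → d F .] }  — 2 reduces
  I20: { [D → / X X .] }  — reduce

Conflict in state I18:
  Shift-reduce conflict between [F → / y .] and [D → . / X X]
So the grammar is NOT LR(0).

Answer: No. Shift-reduce conflict between [F → / y .] and [D → . / X X]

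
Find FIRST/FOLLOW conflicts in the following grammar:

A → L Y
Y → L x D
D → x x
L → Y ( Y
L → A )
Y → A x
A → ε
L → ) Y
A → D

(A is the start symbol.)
Yes. A → L Y with FOLLOW(A) on { ')', 'x' }; A → D with FOLLOW(A) on { 'x' }

Nullable non-terminals: A.
FIRST sets used below: FIRST(L) = { ')', 'x' }, FIRST(D) = { 'x' }

A: nullable alternative(s) A → ε; FOLLOW(A) = { $, ')', 'x' }
  A → L Y: FIRST \ {ε} = { ')', 'x' } — overlaps FOLLOW(A) on { ')', 'x' }: CONFLICT
  A → ε: FIRST \ {ε} = { } — this is the only nullable alternative, skip
  A → D: FIRST \ {ε} = { 'x' } — overlaps FOLLOW(A) on { 'x' }: CONFLICT

D, L, Y have no nullable alternative, so no FIRST/FOLLOW check is needed there.

So the grammar has 2 FIRST/FOLLOW conflicts (marked CONFLICT above).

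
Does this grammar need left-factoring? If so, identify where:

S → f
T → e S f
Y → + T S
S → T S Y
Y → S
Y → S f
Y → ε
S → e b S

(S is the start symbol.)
Left-factoring is needed when two productions for the same non-terminal
share a common prefix on the right-hand side.

Productions for S:
  S → f
  S → T S Y
  S → e b S
Productions for Y:
  Y → + T S
  Y → S
  Y → S f
  Y → ε

Found common prefix 'S' in productions for Y

Answer: Yes, Y has productions with common prefix 'S'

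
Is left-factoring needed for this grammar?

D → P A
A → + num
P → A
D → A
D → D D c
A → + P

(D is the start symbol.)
Yes, A has productions with common prefix '+'

Left-factoring is needed when two productions for the same non-terminal
share a common prefix on the right-hand side.

Productions for D:
  D → P A
  D → A
  D → D D c
Productions for A:
  A → + num
  A → + P

Found common prefix '+' in productions for A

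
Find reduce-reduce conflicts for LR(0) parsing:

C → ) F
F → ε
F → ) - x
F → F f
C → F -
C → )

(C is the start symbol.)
A reduce-reduce conflict occurs when an LR(0) state has two complete items [A → α .] and [B → β .] — both call for a reduction, and with no lookahead the parser cannot choose between them.

Augment with C' → C and build the canonical LR(0) collection (I0 = CLOSURE({[C' → . C]}), then GOTO on every symbol after a dot until no new states appear). It has 10 states:
  I0: { [C → . ) F], [C → . )], [C → . F -], [C' → . C], [F → . ) - x], [F → . F f], [F → .] }  — shift, reduce
  I1: { [C → ) . F], [C → ) .], [F → ) . - x], [F → . ) - x], [F → . F f], [F → .] }  — shift, 2 reduces
  I2: { [C' → C .] }  — accept
  I3: { [C → F . -], [F → F . f] }  — shift
  I4: { [C → F - .] }  — reduce
  I5: { [F → F f .] }  — reduce
  I6: { [F → ) . - x] }  — shift
  I7: { [F → ) - . x] }  — shift
  I8: { [C → ) F .], [F → F . f] }  — shift, reduce
  I9: { [F → ) - x .] }  — reduce

I1 contains complete items [C → ) .], [F → .] — reduce-reduce conflict.

Answer: Yes — I1: [C → ) .] vs [F → .]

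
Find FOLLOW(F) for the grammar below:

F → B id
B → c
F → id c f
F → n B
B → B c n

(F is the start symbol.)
F is the start symbol, so $ ∈ FOLLOW(F).
F does not occur on any right-hand side.

Taking the union: FOLLOW(F) = { $ }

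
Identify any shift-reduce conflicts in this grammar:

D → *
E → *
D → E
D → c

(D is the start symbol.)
Augment with D' → D and build the canonical LR(0) collection (I0 = CLOSURE({[D' → . D]}), then GOTO on every symbol after a dot until no new states appear). It has 5 states:
  I0: { [D → . *], [D → . E], [D → . c], [D' → . D], [E → . *] }  — shift
  I1: { [D → * .], [E → * .] }  — 2 reduces
  I2: { [D' → D .] }  — accept
  I3: { [D → E .] }  — reduce
  I4: { [D → c .] }  — reduce

No state contains both a complete item and a shift item.

Answer: No shift-reduce conflicts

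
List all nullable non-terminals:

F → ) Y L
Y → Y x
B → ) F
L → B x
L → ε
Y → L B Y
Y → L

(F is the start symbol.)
{ 'L', 'Y' }

ε-productions: L → ε
So L is immediately nullable.
Y → L: every symbol on the right is nullable, so Y is nullable too.
No further non-terminal can be added: every production for the remaining non-terminals contains a terminal or a non-nullable non-terminal.
Nullable = { 'L', 'Y' }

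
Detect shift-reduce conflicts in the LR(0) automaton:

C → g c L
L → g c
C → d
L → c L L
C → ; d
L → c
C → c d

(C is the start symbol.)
Yes — I8: [L → c .] vs [L → . c]

A shift-reduce conflict occurs when an LR(0) state has both:
  - a complete (reduce) item [A → α .] (dot at the end), and
  - a shift item [B → β . c γ] (dot before a terminal).

Augment with C' → C and build the canonical LR(0) collection (I0 = CLOSURE({[C' → . C]}), then GOTO on every symbol after a dot until no new states appear). It has 15 states:
  I0: { [C → . ; d], [C → . c d], [C → . d], [C → . g c L], [C' → . C] }  — shift
  I1: { [C → ; . d] }  — shift
  I2: { [C' → C .] }  — accept
  I3: { [C → c . d] }  — shift
  I4: { [C → d .] }  — reduce
  I5: { [C → g . c L] }  — shift
  I6: { [C → g c . L], [L → . c L L], [L → . c], [L → . g c] }  — shift
  I7: { [C → g c L .] }  — reduce
  I8: { [L → . c L L], [L → . c], [L → . g c], [L → c . L L], [L → c .] }  — shift, reduce
  I9: { [L → g . c] }  — shift
  I10: { [L → g c .] }  — reduce
  I11: { [L → . c L L], [L → . c], [L → . g c], [L → c L . L] }  — shift
  I12: { [L → c L L .] }  — reduce
  I13: { [C → c d .] }  — reduce
  I14: { [C → ; d .] }  — reduce

I8 contains reduce item [L → c .] and shift items [L → . c], [L → . c L L], [L → . g c] — shift-reduce conflict.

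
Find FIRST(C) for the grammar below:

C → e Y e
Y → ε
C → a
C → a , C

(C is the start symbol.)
{ 'a', 'e' }

From C → e Y e:
  - e is a terminal: add 'e' and stop
From C → a:
  - a is a terminal: add 'a' and stop
From C → a , C:
  - a is a terminal: add 'a' and stop

Collecting: FIRST(C) = { 'a', 'e' }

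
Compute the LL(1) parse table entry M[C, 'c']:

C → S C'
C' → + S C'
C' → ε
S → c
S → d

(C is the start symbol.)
C → S C'

To find M[C, 'c'], we find productions for C where 'c' is in the predict set (PREDICT(N → α) = (FIRST(α) \ {ε}) ∪ (FOLLOW(N) if α ⇒* ε)).

Relevant sets:
  FIRST(S) = { 'c', 'd' }

C → S C': PREDICT = { 'c', 'd' }
  'c' is in predict set, so this production goes in M[C, 'c']

M[C, 'c'] = C → S C'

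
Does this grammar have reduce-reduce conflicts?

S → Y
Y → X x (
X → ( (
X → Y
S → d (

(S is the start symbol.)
Augment with S' → S and build the canonical LR(0) collection (I0 = CLOSURE({[S' → . S]}), then GOTO on every symbol after a dot until no new states appear). It has 10 states:
  I0: { [S → . Y], [S → . d (], [S' → . S], [X → . ( (], [X → . Y], [Y → . X x (] }  — shift
  I1: { [X → ( . (] }  — shift
  I2: { [S' → S .] }  — accept
  I3: { [Y → X . x (] }  — shift
  I4: { [S → Y .], [X → Y .] }  — 2 reduces
  I5: { [S → d . (] }  — shift
  I6: { [S → d ( .] }  — reduce
  I7: { [Y → X x . (] }  — shift
  I8: { [Y → X x ( .] }  — reduce
  I9: { [X → ( ( .] }  — reduce

I4 contains complete items [S → Y .], [X → Y .] — reduce-reduce conflict.

Answer: Yes — I4: [S → Y .] vs [X → Y .]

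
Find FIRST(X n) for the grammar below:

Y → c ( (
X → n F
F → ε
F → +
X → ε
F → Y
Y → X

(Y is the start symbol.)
{ 'n' }

FIRST sets of the non-terminals involved (from the grammar, by fixed-point iteration):
  FIRST(X) = { 'n', ε }

To compute FIRST(X n), process the symbols left to right:
Symbol X is a non-terminal. Add FIRST(X) \ {ε} = { 'n' }
X is nullable (ε ∈ FIRST(X)), continue to the next symbol.
Symbol n is a terminal. Add 'n' and stop.
FIRST(X n) = { 'n' }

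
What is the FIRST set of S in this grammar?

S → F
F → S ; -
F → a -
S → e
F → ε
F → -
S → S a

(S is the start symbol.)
{ '-', ';', 'a', 'e', ε }

To compute FIRST(S), examine every production with S on the left-hand side, reading each right-hand side left to right until a non-nullable symbol is reached.

FIRST sets of the other non-terminals involved (by the same procedure, iterated to a fixed point):
  FIRST(F) = { '-', ';', 'a', 'e', ε }

From S → F:
  - F is a non-terminal: add FIRST(F) \ {ε} = { '-', ';', 'a', 'e' }
    F is nullable and nothing follows, so the whole right-hand side can vanish: ε ∈ FIRST(S)
From S → e:
  - e is a terminal: add 'e' and stop
From S → S a:
  - S is the symbol being defined: contributes nothing new
    S is nullable, so continue to the next symbol
  - a is a terminal: add 'a' and stop

Collecting: FIRST(S) = { '-', ';', 'a', 'e', ε }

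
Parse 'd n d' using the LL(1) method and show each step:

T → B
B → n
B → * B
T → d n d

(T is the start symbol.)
LL(1) parsing maintains a stack (initially the start symbol over $) and the input. At each step: if the stack top is a terminal, match it against the current input token; if it is a non-terminal N, replace it with the RHS of M[N, lookahead] (the unique production whose predict set contains the lookahead).

Stack is shown with the top on the left.

Stack    Input    Action
------------------------
T $      d n d $  output T → d n d
d n d $  d n d $  match 'd'
n d $    n d $    match 'n'
d $      d $      match 'd'
$        $        accept

The string is accepted.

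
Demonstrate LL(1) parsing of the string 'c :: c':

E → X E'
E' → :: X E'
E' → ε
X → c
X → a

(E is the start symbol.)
LL(1) parsing maintains a stack (initially the start symbol over $) and the input. At each step: if the stack top is a terminal, match it against the current input token; if it is a non-terminal N, replace it with the RHS of M[N, lookahead] (the unique production whose predict set contains the lookahead).

Stack is shown with the top on the left.

Stack      Input     Action
---------------------------
E $        c :: c $  output E → X E'
X E' $     c :: c $  output X → c
c E' $     c :: c $  match 'c'
E' $       :: c $    output E' → :: X E'
:: X E' $  :: c $    match '::'
X E' $     c $       output X → c
c E' $     c $       match 'c'
E' $       $         output E' → ε
$          $         accept

The string is accepted.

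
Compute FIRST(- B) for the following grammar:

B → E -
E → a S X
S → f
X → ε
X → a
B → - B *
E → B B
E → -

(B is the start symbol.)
To compute FIRST(- B), process the symbols left to right:
Symbol - is a terminal. Add '-' and stop.
FIRST(- B) = { '-' }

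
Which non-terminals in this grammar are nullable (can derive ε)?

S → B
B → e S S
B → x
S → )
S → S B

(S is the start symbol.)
There are no ε-productions, so no non-terminal can derive ε.
No non-terminals are nullable.

Answer: None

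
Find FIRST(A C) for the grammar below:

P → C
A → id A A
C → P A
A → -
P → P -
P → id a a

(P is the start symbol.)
FIRST sets of the non-terminals involved (from the grammar, by fixed-point iteration):
  FIRST(A) = { '-', 'id' }

To compute FIRST(A C), process the symbols left to right:
Symbol A is a non-terminal. Add FIRST(A) \ {ε} = { '-', 'id' }
A is not nullable (ε ∉ FIRST(A)), so stop here.
FIRST(A C) = { '-', 'id' }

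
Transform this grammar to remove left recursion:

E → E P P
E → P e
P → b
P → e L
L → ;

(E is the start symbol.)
E is directly left-recursive. The standard transformation for
  A → A α₁ | ... | A α_m | β₁ | ... | β_n
is
  A  → β₁ A' | ... | β_n A'
  A' → α₁ A' | ... | α_m A' | ε

E → P e becomes E → P e E'
E → E P P becomes E' → P P E'
Add E' → ε

Productions for other non-terminals are unchanged:
  P → b
  P → e L
  L → ;

Resulting grammar:
E → P e E'
E' → P P E'
E' → ε
P → b
P → e L
L → ;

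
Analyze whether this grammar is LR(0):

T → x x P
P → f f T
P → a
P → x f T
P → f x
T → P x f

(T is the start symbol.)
Augment with T' → T and build the canonical LR(0) collection (I0 = CLOSURE({[T' → . T]}), then GOTO on every symbol after a dot until no new states appear). It has 16 states:
  I0: { [P → . a], [P → . f f T], [P → . f x], [P → . x f T], [T → . P x f], [T → . x x P], [T' → . T] }  — shift
  I1: { [T → P . x f] }  — shift
  I2: { [T' → T .] }  — accept
  I3: { [P → a .] }  — reduce
  I4: { [P → f . f T], [P → f . x] }  — shift
  I5: { [P → x . f T], [T → x . x P] }  — shift
  I6: { [P → . a], [P → . f f T], [P → . f x], [P → . x f T], [P → x f . T], [T → . P x f], [T → . x x P] }  — shift
  I7: { [P → . a], [P → . f f T], [P → . f x], [P → . x f T], [T → x x . P] }  — shift
  I8: { [T → x x P .] }  — reduce
  I9: { [P → x . f T] }  — shift
  I10: { [P → x f T .] }  — reduce
  I11: { [P → . a], [P → . f f T], [P → . f x], [P → . x f T], [P → f f . T], [T → . P x f], [T → . x x P] }  — shift
  I12: { [P → f x .] }  — reduce
  I13: { [P → f f T .] }  — reduce
  I14: { [T → P x . f] }  — shift
  I15: { [T → P x f .] }  — reduce

Every state is either a pure shift/goto state or contains exactly one complete item and nothing to shift — no conflicts. The grammar is LR(0).

Answer: Yes, the grammar is LR(0)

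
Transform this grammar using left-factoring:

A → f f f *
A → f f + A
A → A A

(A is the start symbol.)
Left-factoring transforms A → αβ₁ | αβ₂ into A → αA' and A' → β₁ | β₂
(α is the longest common prefix among the alternatives). Repeat until
no nonterminal has two alternatives with a common prefix.

Round 1: A has alternatives sharing prefix 'f f'. Introduce A': A → f f A'
  Add: A' → f *
  Add: A' → + A

No remaining common prefixes — done.

Resulting grammar:
A → f f A'
A' → f *
A' → + A
A → A A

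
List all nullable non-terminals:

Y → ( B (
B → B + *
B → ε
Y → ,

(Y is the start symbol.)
A non-terminal is nullable if it can derive ε (the empty string): either it has an ε-production, or it has a production whose right-hand side consists entirely of nullable non-terminals.

ε-productions: B → ε
So B is immediately nullable.
No further non-terminal can be added: every production for the remaining non-terminals contains a terminal or a non-nullable non-terminal.
Nullable = { 'B' }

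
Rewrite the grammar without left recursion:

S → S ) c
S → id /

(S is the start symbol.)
S is directly left-recursive. The standard transformation for
  A → A α₁ | ... | A α_m | β₁ | ... | β_n
is
  A  → β₁ A' | ... | β_n A'
  A' → α₁ A' | ... | α_m A' | ε

S → id / becomes S → id / S'
S → S ) c becomes S' → ) c S'
Add S' → ε

Resulting grammar:
S → id / S'
S' → ) c S'
S' → ε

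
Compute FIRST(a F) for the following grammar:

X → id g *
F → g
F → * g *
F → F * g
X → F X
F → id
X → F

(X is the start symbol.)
To compute FIRST(a F), process the symbols left to right:
Symbol a is a terminal. Add 'a' and stop.
FIRST(a F) = { 'a' }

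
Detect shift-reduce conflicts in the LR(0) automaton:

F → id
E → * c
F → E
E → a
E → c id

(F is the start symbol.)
No shift-reduce conflicts

Augment with F' → F and build the canonical LR(0) collection (I0 = CLOSURE({[F' → . F]}), then GOTO on every symbol after a dot until no new states appear). It has 9 states:
  I0: { [E → . * c], [E → . a], [E → . c id], [F → . E], [F → . id], [F' → . F] }  — shift
  I1: { [E → * . c] }  — shift
  I2: { [F → E .] }  — reduce
  I3: { [F' → F .] }  — accept
  I4: { [E → a .] }  — reduce
  I5: { [E → c . id] }  — shift
  I6: { [F → id .] }  — reduce
  I7: { [E → c id .] }  — reduce
  I8: { [E → * c .] }  — reduce

No state contains both a complete item and a shift item.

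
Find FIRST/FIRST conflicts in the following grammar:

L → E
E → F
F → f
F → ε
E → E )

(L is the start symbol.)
FIRST sets of the non-terminals at (or reachable through a nullable prefix from) the front of some alternative:
  FIRST(F) = { 'f', ε }
  FIRST(E) = { ')', 'f', ε }

Productions for E:
  E → F: FIRST = { 'f', ε }
  E → E ): FIRST = { ')', 'f' }
Productions for F:
  F → f: FIRST = { 'f' }
  F → ε: FIRST = { ε }
L has only one production, so no FIRST/FIRST conflict is possible there.

Conflict for E: E → F and E → E )
  Overlap: { 'f' }

Answer: Yes. E → F / E → E ')' on { 'f' }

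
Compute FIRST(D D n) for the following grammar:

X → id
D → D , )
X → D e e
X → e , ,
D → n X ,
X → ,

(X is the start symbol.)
{ 'n' }

FIRST sets of the non-terminals involved (from the grammar, by fixed-point iteration):
  FIRST(D) = { 'n' }

To compute FIRST(D D n), process the symbols left to right:
Symbol D is a non-terminal. Add FIRST(D) \ {ε} = { 'n' }
D is not nullable (ε ∉ FIRST(D)), so stop here.
FIRST(D D n) = { 'n' }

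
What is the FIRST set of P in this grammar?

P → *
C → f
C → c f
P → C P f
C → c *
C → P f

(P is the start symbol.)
{ '*', 'c', 'f' }

To compute FIRST(P), examine every production with P on the left-hand side, reading each right-hand side left to right until a non-nullable symbol is reached.

FIRST sets of the other non-terminals involved (by the same procedure, iterated to a fixed point):
  FIRST(C) = { '*', 'c', 'f' }

From P → *:
  - '*' is a terminal: add '*' and stop
From P → C P f:
  - C is a non-terminal: add FIRST(C) \ {ε} = { '*', 'c', 'f' }
    C is not nullable, so stop

Collecting: FIRST(P) = { '*', 'c', 'f' }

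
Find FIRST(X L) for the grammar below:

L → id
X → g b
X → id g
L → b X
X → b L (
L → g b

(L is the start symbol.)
FIRST sets of the non-terminals involved (from the grammar, by fixed-point iteration):
  FIRST(X) = { 'b', 'g', 'id' }

To compute FIRST(X L), process the symbols left to right:
Symbol X is a non-terminal. Add FIRST(X) \ {ε} = { 'b', 'g', 'id' }
X is not nullable (ε ∉ FIRST(X)), so stop here.
FIRST(X L) = { 'b', 'g', 'id' }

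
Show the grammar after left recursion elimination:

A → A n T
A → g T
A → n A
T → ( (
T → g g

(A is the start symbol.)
A → g T A'
A → n A A'
A' → n T A'
A' → ε
T → ( (
T → g g

A is directly left-recursive. The standard transformation for
  A → A α₁ | ... | A α_m | β₁ | ... | β_n
is
  A  → β₁ A' | ... | β_n A'
  A' → α₁ A' | ... | α_m A' | ε

A → g T becomes A → g T A'
A → n A becomes A → n A A'
A → A n T becomes A' → n T A'
Add A' → ε

Productions for other non-terminals are unchanged:
  T → ( (
  T → g g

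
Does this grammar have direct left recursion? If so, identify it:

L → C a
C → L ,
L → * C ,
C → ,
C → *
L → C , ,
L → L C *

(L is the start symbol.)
Yes, L is left-recursive

Direct left recursion occurs when N → N α for some non-terminal N (the right-hand side begins with the left-hand side itself).

L → C a: starts with C
C → L ,: starts with L
L → * C ,: starts with '*'
C → ,: starts with ','
C → *: starts with '*'
L → C , ,: starts with C
L → L C *: LEFT RECURSIVE (starts with L)

The grammar has direct left recursion on: L.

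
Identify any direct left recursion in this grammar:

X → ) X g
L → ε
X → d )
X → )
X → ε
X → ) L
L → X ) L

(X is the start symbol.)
Direct left recursion occurs when N → N α for some non-terminal N (the right-hand side begins with the left-hand side itself).

X → ) X g: starts with ')'
L → ε: starts with ε
X → d ): starts with d
X → ): starts with ')'
X → ε: starts with ε
X → ) L: starts with ')'
L → X ) L: starts with X

No direct left recursion found.

Answer: No direct left recursion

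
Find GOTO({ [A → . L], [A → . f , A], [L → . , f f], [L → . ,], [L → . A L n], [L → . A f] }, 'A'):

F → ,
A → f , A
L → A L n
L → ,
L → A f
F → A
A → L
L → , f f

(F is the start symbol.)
GOTO(I, 'A') = CLOSURE({ [A → αX.β] : [A → α.Xβ] ∈ I, X = 'A' })

Items with dot before 'A', with the dot advanced:
  [L → . A L n] → [L → A . L n]
  [L → . A f] → [L → A . f]
Closure of the advanced items:
  [L → A . L n] has the dot before L: add [L → . A L n], [L → . ,], [L → . A f], [L → . , f f]
  [L → . A L n] has the dot before A: add [A → . f , A], [A → . L]

GOTO = { [A → . L], [A → . f , A], [L → . , f f], [L → . ,], [L → . A L n], [L → . A f], [L → A . L n], [L → A . f] }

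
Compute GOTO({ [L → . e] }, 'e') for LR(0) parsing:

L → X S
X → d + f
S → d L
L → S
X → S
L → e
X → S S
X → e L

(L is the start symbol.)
GOTO(I, 'e') = CLOSURE({ [A → αX.β] : [A → α.Xβ] ∈ I, X = 'e' })

Items with dot before 'e', with the dot advanced:
  [L → . e] → [L → e .]
Closure adds nothing (no advanced item has the dot before a non-terminal).

GOTO = { [L → e .] }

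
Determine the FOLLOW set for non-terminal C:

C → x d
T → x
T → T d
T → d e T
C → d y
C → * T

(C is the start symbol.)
To compute FOLLOW(C), find every occurrence of C on a right-hand side N → α C β: add FIRST(β) \ {ε}, and if β is empty or nullable also add FOLLOW(N). Iterate to a fixed point.

C is the start symbol, so $ ∈ FOLLOW(C).
C does not occur on any right-hand side.

Taking the union: FOLLOW(C) = { $ }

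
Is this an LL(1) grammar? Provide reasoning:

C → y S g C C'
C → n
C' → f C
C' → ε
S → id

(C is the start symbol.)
No. Predict set conflict for C': { 'f' }

Relevant sets:
  FOLLOW(C') = { $, 'f' }

For C:
  PREDICT(C → y S g C C') = { 'y' }
  PREDICT(C → n) = { 'n' }
For C':
  PREDICT(C' → f C) = { 'f' }
  PREDICT(C' → ε) = { $, 'f' }
S has a single production, so nothing to check there.

Conflict found: Predict set conflict for C': { 'f' }
The grammar is NOT LL(1).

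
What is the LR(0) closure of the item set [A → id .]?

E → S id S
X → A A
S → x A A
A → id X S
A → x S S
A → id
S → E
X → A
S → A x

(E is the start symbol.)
{ [A → id .] }

To compute CLOSURE, for each item [A → α.Bβ] where B is a non-terminal, add [B → .γ] for all productions B → γ; repeat for the newly added items until nothing changes.

Start with: [A → id .]
The dot is at the end, so nothing is added.

CLOSURE = { [A → id .] }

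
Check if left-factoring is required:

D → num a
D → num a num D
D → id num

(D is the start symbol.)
Yes, D has productions with common prefix 'num a'

Left-factoring is needed when two productions for the same non-terminal
share a common prefix on the right-hand side.

Productions for D:
  D → num a
  D → num a num D
  D → id num

Found common prefix 'num a' in productions for D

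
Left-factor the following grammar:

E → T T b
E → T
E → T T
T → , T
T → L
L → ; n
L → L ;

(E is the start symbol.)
Left-factoring transforms A → αβ₁ | αβ₂ into A → αA' and A' → β₁ | β₂
(α is the longest common prefix among the alternatives). Repeat until
no nonterminal has two alternatives with a common prefix.

Round 1: E has alternatives sharing prefix 'T'. Introduce E': E → T E'
  Add: E' → T b
  Add: E' → ε
  Add: E' → T

Round 2: E' has alternatives sharing prefix 'T'. Introduce E'': E' → T E''
  Add: E'' → b
  Add: E'' → ε

No remaining common prefixes — done.

Resulting grammar:
E → T E'
E' → T E''
E'' → b
E'' → ε
E' → ε
T → , T
T → L
L → ; n
L → L ;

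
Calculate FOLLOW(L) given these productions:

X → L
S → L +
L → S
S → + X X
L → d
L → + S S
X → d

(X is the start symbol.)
To compute FOLLOW(L), find every occurrence of L on a right-hand side N → α L β: add FIRST(β) \ {ε}, and if β is empty or nullable also add FOLLOW(N). Iterate to a fixed point.

In X → L: L is at the end, add FOLLOW(X)
In S → L +: L is followed by '+', add FIRST('+') \ {ε} = { '+' }

The FOLLOW sets referred to above (computed the same way, to a fixed point):
  FOLLOW(X) = { $, '+', 'd' }

Taking the union: FOLLOW(L) = { $, '+', 'd' }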